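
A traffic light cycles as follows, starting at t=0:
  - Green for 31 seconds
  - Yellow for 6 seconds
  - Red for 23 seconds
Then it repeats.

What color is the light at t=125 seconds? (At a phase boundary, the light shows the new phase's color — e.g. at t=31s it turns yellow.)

Answer: green

Derivation:
Cycle length = 31 + 6 + 23 = 60s
t = 125, phase_t = 125 mod 60 = 5
5 < 31 (green end) → GREEN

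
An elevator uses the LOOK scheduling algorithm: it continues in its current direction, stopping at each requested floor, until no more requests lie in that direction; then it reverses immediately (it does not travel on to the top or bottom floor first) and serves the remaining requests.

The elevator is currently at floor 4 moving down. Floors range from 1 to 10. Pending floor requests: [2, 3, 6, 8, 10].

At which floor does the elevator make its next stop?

Answer: 3

Derivation:
Current floor: 4, direction: down
Requests above: [6, 8, 10]
Requests below: [2, 3]
Moving down and requests lie below → nearest below is max([2, 3]) = 3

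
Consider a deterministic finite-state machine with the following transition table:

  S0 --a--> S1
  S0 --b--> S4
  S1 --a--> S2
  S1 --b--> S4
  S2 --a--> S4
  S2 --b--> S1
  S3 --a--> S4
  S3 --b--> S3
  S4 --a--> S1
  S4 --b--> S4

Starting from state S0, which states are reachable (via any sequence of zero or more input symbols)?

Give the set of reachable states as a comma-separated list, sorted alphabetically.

BFS from S0:
  visit S0: S0--a-->S1 (new), S0--b-->S4 (new)
  visit S1: S1--a-->S2 (new), S1--b-->S4 (seen)
  visit S4: S4--a-->S1 (seen), S4--b-->S4 (seen)
  visit S2: S2--a-->S4 (seen), S2--b-->S1 (seen)

Answer: S0, S1, S2, S4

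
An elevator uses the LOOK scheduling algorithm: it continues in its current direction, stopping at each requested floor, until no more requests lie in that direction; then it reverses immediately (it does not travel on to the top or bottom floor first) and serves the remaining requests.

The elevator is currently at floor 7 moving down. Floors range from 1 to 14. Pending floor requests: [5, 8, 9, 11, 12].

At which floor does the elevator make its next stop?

Answer: 5

Derivation:
Current floor: 7, direction: down
Requests above: [8, 9, 11, 12]
Requests below: [5]
Moving down and requests lie below → nearest below is max([5]) = 5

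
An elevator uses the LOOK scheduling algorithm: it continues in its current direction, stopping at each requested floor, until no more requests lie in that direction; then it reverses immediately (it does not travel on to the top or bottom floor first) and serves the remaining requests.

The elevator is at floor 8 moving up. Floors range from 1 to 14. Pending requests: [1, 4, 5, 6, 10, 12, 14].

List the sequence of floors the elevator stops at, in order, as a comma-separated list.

Current: 8, moving UP
Serve above first (ascending): [10, 12, 14]
Then reverse, serve below (descending): [6, 5, 4, 1]

Answer: 10, 12, 14, 6, 5, 4, 1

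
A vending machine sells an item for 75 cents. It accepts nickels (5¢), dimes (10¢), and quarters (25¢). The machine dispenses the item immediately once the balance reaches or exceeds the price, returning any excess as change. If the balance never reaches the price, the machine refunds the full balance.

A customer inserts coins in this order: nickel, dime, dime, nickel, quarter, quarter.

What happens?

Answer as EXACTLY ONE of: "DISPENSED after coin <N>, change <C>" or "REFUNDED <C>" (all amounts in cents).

Answer: DISPENSED after coin 6, change 5

Derivation:
Price: 75¢
Coin 1 (nickel, 5¢): balance = 5¢
Coin 2 (dime, 10¢): balance = 15¢
Coin 3 (dime, 10¢): balance = 25¢
Coin 4 (nickel, 5¢): balance = 30¢
Coin 5 (quarter, 25¢): balance = 55¢
Coin 6 (quarter, 25¢): balance = 80¢
  → balance >= price → DISPENSE, change = 80 - 75 = 5¢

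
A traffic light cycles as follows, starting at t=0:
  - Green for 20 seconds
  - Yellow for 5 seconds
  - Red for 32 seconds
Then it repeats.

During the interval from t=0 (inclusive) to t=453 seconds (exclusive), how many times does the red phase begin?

Cycle = 20+5+32 = 57s
red phase starts at t = k*57 + 25 for k=0,1,2,...
Need k*57+25 < 453 → k < 7.509
k ∈ {0, ..., 7} → 8 starts

Answer: 8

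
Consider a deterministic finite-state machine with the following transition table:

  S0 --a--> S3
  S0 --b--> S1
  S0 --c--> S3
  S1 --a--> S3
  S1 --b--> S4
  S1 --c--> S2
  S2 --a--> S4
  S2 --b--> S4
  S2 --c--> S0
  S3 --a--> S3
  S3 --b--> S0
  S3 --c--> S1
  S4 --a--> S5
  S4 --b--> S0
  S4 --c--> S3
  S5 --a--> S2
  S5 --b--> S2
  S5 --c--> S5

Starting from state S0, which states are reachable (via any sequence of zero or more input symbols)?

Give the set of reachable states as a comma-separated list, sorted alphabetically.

Answer: S0, S1, S2, S3, S4, S5

Derivation:
BFS from S0:
  visit S0: S0--a-->S3 (new), S0--b-->S1 (new), S0--c-->S3 (seen)
  visit S3: S3--a-->S3 (seen), S3--b-->S0 (seen), S3--c-->S1 (seen)
  visit S1: S1--a-->S3 (seen), S1--b-->S4 (new), S1--c-->S2 (new)
  visit S4: S4--a-->S5 (new), S4--b-->S0 (seen), S4--c-->S3 (seen)
  visit S2: S2--a-->S4 (seen), S2--b-->S4 (seen), S2--c-->S0 (seen)
  visit S5: S5--a-->S2 (seen), S5--b-->S2 (seen), S5--c-->S5 (seen)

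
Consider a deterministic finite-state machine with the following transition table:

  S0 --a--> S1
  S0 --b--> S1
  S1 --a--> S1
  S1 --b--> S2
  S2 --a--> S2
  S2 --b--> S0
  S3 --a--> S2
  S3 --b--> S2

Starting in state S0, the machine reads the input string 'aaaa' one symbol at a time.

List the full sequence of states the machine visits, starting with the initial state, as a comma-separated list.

Answer: S0, S1, S1, S1, S1

Derivation:
Start: S0
  read 'a': S0 --a--> S1
  read 'a': S1 --a--> S1
  read 'a': S1 --a--> S1
  read 'a': S1 --a--> S1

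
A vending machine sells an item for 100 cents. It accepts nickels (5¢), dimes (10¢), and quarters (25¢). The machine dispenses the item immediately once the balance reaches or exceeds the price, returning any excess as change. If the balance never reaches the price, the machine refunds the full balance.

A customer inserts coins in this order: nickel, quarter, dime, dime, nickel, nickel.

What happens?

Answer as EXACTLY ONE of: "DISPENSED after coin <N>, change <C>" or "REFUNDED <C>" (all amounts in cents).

Price: 100¢
Coin 1 (nickel, 5¢): balance = 5¢
Coin 2 (quarter, 25¢): balance = 30¢
Coin 3 (dime, 10¢): balance = 40¢
Coin 4 (dime, 10¢): balance = 50¢
Coin 5 (nickel, 5¢): balance = 55¢
Coin 6 (nickel, 5¢): balance = 60¢
All coins inserted, balance 60¢ < price 100¢ → REFUND 60¢

Answer: REFUNDED 60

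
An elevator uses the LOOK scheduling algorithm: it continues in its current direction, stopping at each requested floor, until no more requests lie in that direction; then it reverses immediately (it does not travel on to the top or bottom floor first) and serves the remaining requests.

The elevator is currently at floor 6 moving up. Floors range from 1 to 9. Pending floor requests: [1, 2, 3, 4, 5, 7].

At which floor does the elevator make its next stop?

Current floor: 6, direction: up
Requests above: [7]
Requests below: [1, 2, 3, 4, 5]
Moving up and requests lie above → nearest above is min([7]) = 7

Answer: 7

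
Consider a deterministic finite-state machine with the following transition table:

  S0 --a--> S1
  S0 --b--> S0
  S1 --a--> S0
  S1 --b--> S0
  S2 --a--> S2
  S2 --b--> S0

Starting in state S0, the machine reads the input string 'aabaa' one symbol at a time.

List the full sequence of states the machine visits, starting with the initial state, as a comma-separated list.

Answer: S0, S1, S0, S0, S1, S0

Derivation:
Start: S0
  read 'a': S0 --a--> S1
  read 'a': S1 --a--> S0
  read 'b': S0 --b--> S0
  read 'a': S0 --a--> S1
  read 'a': S1 --a--> S0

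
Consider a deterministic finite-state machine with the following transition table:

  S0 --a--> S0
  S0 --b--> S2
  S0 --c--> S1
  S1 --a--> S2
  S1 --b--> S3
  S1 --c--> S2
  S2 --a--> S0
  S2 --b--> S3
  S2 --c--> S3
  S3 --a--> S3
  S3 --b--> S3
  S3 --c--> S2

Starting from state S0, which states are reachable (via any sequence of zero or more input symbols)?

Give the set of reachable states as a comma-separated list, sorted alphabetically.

Answer: S0, S1, S2, S3

Derivation:
BFS from S0:
  visit S0: S0--a-->S0 (seen), S0--b-->S2 (new), S0--c-->S1 (new)
  visit S2: S2--a-->S0 (seen), S2--b-->S3 (new), S2--c-->S3 (seen)
  visit S1: S1--a-->S2 (seen), S1--b-->S3 (seen), S1--c-->S2 (seen)
  visit S3: S3--a-->S3 (seen), S3--b-->S3 (seen), S3--c-->S2 (seen)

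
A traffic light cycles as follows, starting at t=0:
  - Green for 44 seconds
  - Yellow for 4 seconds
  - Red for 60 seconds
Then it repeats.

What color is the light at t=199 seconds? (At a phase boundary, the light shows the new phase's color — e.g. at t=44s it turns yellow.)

Answer: red

Derivation:
Cycle length = 44 + 4 + 60 = 108s
t = 199, phase_t = 199 mod 108 = 91
91 >= 48 → RED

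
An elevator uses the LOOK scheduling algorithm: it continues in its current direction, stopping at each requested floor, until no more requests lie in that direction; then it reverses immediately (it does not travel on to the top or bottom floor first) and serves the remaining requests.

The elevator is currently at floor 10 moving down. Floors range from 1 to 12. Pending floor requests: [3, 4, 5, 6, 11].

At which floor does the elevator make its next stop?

Current floor: 10, direction: down
Requests above: [11]
Requests below: [3, 4, 5, 6]
Moving down and requests lie below → nearest below is max([3, 4, 5, 6]) = 6

Answer: 6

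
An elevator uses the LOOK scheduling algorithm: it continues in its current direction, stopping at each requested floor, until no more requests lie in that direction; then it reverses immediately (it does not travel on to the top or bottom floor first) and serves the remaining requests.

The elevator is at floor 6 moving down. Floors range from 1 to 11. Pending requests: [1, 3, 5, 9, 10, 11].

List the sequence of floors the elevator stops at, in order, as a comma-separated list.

Current: 6, moving DOWN
Serve below first (descending): [5, 3, 1]
Then reverse, serve above (ascending): [9, 10, 11]

Answer: 5, 3, 1, 9, 10, 11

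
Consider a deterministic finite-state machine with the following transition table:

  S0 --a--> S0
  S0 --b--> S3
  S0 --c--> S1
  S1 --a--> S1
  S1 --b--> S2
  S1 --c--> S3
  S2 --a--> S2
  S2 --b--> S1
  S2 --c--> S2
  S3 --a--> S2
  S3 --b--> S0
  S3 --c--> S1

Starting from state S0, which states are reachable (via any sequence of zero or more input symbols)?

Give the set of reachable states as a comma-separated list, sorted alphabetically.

Answer: S0, S1, S2, S3

Derivation:
BFS from S0:
  visit S0: S0--a-->S0 (seen), S0--b-->S3 (new), S0--c-->S1 (new)
  visit S3: S3--a-->S2 (new), S3--b-->S0 (seen), S3--c-->S1 (seen)
  visit S1: S1--a-->S1 (seen), S1--b-->S2 (seen), S1--c-->S3 (seen)
  visit S2: S2--a-->S2 (seen), S2--b-->S1 (seen), S2--c-->S2 (seen)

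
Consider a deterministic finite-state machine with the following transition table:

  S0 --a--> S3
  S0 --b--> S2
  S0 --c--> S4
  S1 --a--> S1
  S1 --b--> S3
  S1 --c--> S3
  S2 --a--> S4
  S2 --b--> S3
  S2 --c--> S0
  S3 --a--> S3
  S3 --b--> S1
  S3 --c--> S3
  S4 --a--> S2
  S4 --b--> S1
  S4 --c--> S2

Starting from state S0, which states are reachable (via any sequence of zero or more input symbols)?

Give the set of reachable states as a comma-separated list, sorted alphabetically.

BFS from S0:
  visit S0: S0--a-->S3 (new), S0--b-->S2 (new), S0--c-->S4 (new)
  visit S3: S3--a-->S3 (seen), S3--b-->S1 (new), S3--c-->S3 (seen)
  visit S2: S2--a-->S4 (seen), S2--b-->S3 (seen), S2--c-->S0 (seen)
  visit S4: S4--a-->S2 (seen), S4--b-->S1 (seen), S4--c-->S2 (seen)
  visit S1: S1--a-->S1 (seen), S1--b-->S3 (seen), S1--c-->S3 (seen)

Answer: S0, S1, S2, S3, S4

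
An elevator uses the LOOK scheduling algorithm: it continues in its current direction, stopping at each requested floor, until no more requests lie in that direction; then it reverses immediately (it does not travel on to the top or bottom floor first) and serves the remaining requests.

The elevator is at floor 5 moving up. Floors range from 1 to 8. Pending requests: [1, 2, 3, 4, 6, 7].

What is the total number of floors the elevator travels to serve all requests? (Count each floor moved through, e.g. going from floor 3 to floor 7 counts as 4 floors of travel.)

Answer: 8

Derivation:
Start at floor 5 moving up, LOOK stop order: [6, 7, 4, 3, 2, 1]
  5 → 6: |6-5| = 1, total = 1
  6 → 7: |7-6| = 1, total = 2
  7 → 4: |4-7| = 3, total = 5
  4 → 3: |3-4| = 1, total = 6
  3 → 2: |2-3| = 1, total = 7
  2 → 1: |1-2| = 1, total = 8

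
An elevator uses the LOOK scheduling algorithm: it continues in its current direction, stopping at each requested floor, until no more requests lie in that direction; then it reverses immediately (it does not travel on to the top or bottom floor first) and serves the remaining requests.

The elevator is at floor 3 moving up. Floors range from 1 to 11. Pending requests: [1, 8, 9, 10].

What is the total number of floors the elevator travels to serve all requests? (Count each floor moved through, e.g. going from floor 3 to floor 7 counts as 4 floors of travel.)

Start at floor 3 moving up, LOOK stop order: [8, 9, 10, 1]
  3 → 8: |8-3| = 5, total = 5
  8 → 9: |9-8| = 1, total = 6
  9 → 10: |10-9| = 1, total = 7
  10 → 1: |1-10| = 9, total = 16

Answer: 16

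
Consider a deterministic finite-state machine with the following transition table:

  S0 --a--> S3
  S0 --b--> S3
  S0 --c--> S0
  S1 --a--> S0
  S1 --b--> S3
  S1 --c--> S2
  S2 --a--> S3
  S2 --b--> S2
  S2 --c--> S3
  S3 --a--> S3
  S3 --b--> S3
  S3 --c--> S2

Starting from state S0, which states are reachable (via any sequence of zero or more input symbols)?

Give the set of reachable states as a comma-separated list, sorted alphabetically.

Answer: S0, S2, S3

Derivation:
BFS from S0:
  visit S0: S0--a-->S3 (new), S0--b-->S3 (seen), S0--c-->S0 (seen)
  visit S3: S3--a-->S3 (seen), S3--b-->S3 (seen), S3--c-->S2 (new)
  visit S2: S2--a-->S3 (seen), S2--b-->S2 (seen), S2--c-->S3 (seen)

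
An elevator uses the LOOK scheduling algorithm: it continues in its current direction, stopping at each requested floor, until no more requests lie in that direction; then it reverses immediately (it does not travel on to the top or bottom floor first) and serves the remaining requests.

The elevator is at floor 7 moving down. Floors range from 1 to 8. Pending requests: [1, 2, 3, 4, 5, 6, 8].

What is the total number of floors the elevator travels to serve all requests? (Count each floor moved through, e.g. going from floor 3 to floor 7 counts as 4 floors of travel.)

Answer: 13

Derivation:
Start at floor 7 moving down, LOOK stop order: [6, 5, 4, 3, 2, 1, 8]
  7 → 6: |6-7| = 1, total = 1
  6 → 5: |5-6| = 1, total = 2
  5 → 4: |4-5| = 1, total = 3
  4 → 3: |3-4| = 1, total = 4
  3 → 2: |2-3| = 1, total = 5
  2 → 1: |1-2| = 1, total = 6
  1 → 8: |8-1| = 7, total = 13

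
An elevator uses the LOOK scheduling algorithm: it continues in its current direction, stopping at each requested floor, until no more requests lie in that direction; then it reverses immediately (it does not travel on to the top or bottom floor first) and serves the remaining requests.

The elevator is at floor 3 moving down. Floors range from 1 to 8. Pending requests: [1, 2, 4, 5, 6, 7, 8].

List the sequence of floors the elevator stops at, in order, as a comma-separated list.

Current: 3, moving DOWN
Serve below first (descending): [2, 1]
Then reverse, serve above (ascending): [4, 5, 6, 7, 8]

Answer: 2, 1, 4, 5, 6, 7, 8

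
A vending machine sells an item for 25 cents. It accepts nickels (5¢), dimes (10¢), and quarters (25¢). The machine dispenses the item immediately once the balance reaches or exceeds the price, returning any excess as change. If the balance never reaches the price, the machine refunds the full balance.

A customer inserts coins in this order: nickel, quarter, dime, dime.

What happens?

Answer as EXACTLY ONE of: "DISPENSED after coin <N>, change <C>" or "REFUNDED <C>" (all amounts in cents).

Price: 25¢
Coin 1 (nickel, 5¢): balance = 5¢
Coin 2 (quarter, 25¢): balance = 30¢
  → balance >= price → DISPENSE, change = 30 - 25 = 5¢

Answer: DISPENSED after coin 2, change 5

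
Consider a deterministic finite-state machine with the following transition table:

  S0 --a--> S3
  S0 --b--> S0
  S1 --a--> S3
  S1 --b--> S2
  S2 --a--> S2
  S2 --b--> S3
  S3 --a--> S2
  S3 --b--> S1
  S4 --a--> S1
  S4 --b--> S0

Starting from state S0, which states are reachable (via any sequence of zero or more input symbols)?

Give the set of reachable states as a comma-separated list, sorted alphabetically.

BFS from S0:
  visit S0: S0--a-->S3 (new), S0--b-->S0 (seen)
  visit S3: S3--a-->S2 (new), S3--b-->S1 (new)
  visit S2: S2--a-->S2 (seen), S2--b-->S3 (seen)
  visit S1: S1--a-->S3 (seen), S1--b-->S2 (seen)

Answer: S0, S1, S2, S3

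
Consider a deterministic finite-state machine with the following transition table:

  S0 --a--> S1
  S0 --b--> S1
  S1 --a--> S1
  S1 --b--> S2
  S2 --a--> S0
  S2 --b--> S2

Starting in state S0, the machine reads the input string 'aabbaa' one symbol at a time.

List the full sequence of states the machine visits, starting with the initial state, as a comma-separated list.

Answer: S0, S1, S1, S2, S2, S0, S1

Derivation:
Start: S0
  read 'a': S0 --a--> S1
  read 'a': S1 --a--> S1
  read 'b': S1 --b--> S2
  read 'b': S2 --b--> S2
  read 'a': S2 --a--> S0
  read 'a': S0 --a--> S1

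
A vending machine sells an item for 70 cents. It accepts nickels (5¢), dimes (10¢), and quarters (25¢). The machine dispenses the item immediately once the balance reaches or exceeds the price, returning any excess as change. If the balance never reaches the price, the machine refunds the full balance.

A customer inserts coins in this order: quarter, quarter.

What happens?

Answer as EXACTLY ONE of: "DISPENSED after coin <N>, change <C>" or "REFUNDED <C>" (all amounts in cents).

Answer: REFUNDED 50

Derivation:
Price: 70¢
Coin 1 (quarter, 25¢): balance = 25¢
Coin 2 (quarter, 25¢): balance = 50¢
All coins inserted, balance 50¢ < price 70¢ → REFUND 50¢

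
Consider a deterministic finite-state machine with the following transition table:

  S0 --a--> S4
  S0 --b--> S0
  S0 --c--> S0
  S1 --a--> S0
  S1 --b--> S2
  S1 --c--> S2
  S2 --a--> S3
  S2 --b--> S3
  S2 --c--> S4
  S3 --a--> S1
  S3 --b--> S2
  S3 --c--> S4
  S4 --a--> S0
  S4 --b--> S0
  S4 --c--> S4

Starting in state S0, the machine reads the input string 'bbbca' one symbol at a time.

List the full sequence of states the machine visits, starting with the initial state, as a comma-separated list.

Answer: S0, S0, S0, S0, S0, S4

Derivation:
Start: S0
  read 'b': S0 --b--> S0
  read 'b': S0 --b--> S0
  read 'b': S0 --b--> S0
  read 'c': S0 --c--> S0
  read 'a': S0 --a--> S4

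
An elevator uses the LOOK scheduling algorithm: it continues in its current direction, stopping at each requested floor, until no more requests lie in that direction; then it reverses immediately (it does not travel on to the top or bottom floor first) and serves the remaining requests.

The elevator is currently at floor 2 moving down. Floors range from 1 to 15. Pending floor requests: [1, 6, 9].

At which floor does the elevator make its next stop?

Answer: 1

Derivation:
Current floor: 2, direction: down
Requests above: [6, 9]
Requests below: [1]
Moving down and requests lie below → nearest below is max([1]) = 1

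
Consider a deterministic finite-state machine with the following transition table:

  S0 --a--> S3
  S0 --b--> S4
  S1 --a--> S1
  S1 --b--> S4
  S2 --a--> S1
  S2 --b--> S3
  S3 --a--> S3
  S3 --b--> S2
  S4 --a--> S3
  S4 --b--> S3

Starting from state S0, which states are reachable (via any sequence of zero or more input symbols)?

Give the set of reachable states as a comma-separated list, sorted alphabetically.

BFS from S0:
  visit S0: S0--a-->S3 (new), S0--b-->S4 (new)
  visit S3: S3--a-->S3 (seen), S3--b-->S2 (new)
  visit S4: S4--a-->S3 (seen), S4--b-->S3 (seen)
  visit S2: S2--a-->S1 (new), S2--b-->S3 (seen)
  visit S1: S1--a-->S1 (seen), S1--b-->S4 (seen)

Answer: S0, S1, S2, S3, S4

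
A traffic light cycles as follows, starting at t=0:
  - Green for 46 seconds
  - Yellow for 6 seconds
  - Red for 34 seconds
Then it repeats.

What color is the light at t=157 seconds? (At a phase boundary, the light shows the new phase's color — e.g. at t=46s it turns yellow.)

Answer: red

Derivation:
Cycle length = 46 + 6 + 34 = 86s
t = 157, phase_t = 157 mod 86 = 71
71 >= 52 → RED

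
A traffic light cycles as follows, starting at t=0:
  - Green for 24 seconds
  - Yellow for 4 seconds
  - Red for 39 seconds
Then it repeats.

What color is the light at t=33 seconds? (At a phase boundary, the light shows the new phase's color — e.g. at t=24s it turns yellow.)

Cycle length = 24 + 4 + 39 = 67s
t = 33, phase_t = 33 mod 67 = 33
33 >= 28 → RED

Answer: red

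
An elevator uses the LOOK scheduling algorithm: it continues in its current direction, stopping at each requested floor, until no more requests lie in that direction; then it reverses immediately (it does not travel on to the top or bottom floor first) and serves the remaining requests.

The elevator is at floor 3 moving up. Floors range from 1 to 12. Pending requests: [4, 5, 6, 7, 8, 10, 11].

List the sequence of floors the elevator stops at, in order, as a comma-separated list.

Current: 3, moving UP
Serve above first (ascending): [4, 5, 6, 7, 8, 10, 11]
Then reverse, serve below (descending): []

Answer: 4, 5, 6, 7, 8, 10, 11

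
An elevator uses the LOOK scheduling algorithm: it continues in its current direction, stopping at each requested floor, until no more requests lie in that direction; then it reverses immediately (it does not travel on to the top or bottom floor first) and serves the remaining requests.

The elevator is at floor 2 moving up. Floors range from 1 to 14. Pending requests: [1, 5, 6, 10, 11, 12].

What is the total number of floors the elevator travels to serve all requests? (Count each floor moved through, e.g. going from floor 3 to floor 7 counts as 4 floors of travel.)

Answer: 21

Derivation:
Start at floor 2 moving up, LOOK stop order: [5, 6, 10, 11, 12, 1]
  2 → 5: |5-2| = 3, total = 3
  5 → 6: |6-5| = 1, total = 4
  6 → 10: |10-6| = 4, total = 8
  10 → 11: |11-10| = 1, total = 9
  11 → 12: |12-11| = 1, total = 10
  12 → 1: |1-12| = 11, total = 21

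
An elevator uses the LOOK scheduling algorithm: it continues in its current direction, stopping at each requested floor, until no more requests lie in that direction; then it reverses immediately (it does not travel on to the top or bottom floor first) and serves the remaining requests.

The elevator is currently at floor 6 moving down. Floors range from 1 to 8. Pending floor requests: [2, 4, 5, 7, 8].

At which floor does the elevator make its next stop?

Current floor: 6, direction: down
Requests above: [7, 8]
Requests below: [2, 4, 5]
Moving down and requests lie below → nearest below is max([2, 4, 5]) = 5

Answer: 5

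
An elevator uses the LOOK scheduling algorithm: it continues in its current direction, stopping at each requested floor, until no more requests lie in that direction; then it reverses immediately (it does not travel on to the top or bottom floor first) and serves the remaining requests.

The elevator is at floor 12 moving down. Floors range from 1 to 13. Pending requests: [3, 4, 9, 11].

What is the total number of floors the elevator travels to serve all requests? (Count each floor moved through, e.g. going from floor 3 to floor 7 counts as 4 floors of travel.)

Answer: 9

Derivation:
Start at floor 12 moving down, LOOK stop order: [11, 9, 4, 3]
  12 → 11: |11-12| = 1, total = 1
  11 → 9: |9-11| = 2, total = 3
  9 → 4: |4-9| = 5, total = 8
  4 → 3: |3-4| = 1, total = 9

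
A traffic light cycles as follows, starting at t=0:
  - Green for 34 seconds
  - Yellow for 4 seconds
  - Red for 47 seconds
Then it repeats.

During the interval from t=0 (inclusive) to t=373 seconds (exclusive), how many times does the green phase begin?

Answer: 5

Derivation:
Cycle = 34+4+47 = 85s
green phase starts at t = k*85 + 0 for k=0,1,2,...
Need k*85+0 < 373 → k < 4.388
k ∈ {0, ..., 4} → 5 starts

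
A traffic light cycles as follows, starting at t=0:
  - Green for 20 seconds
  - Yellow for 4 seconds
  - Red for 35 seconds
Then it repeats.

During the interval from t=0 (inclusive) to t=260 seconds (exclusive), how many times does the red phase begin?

Cycle = 20+4+35 = 59s
red phase starts at t = k*59 + 24 for k=0,1,2,...
Need k*59+24 < 260 → k < 4.000
k ∈ {0, ..., 3} → 4 starts

Answer: 4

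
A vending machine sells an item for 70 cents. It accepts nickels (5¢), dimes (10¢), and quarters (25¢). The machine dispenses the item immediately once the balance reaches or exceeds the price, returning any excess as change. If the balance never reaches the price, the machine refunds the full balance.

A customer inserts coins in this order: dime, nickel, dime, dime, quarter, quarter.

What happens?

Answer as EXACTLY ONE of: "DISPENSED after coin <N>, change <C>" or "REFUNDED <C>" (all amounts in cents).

Price: 70¢
Coin 1 (dime, 10¢): balance = 10¢
Coin 2 (nickel, 5¢): balance = 15¢
Coin 3 (dime, 10¢): balance = 25¢
Coin 4 (dime, 10¢): balance = 35¢
Coin 5 (quarter, 25¢): balance = 60¢
Coin 6 (quarter, 25¢): balance = 85¢
  → balance >= price → DISPENSE, change = 85 - 70 = 15¢

Answer: DISPENSED after coin 6, change 15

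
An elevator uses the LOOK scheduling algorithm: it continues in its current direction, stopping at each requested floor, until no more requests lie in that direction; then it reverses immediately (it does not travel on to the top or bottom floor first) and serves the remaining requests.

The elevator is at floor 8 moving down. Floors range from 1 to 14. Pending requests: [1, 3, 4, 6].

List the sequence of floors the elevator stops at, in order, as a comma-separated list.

Answer: 6, 4, 3, 1

Derivation:
Current: 8, moving DOWN
Serve below first (descending): [6, 4, 3, 1]
Then reverse, serve above (ascending): []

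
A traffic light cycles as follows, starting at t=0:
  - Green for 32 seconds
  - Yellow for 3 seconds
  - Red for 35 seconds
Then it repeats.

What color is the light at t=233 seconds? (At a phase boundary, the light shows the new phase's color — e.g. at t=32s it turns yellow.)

Answer: green

Derivation:
Cycle length = 32 + 3 + 35 = 70s
t = 233, phase_t = 233 mod 70 = 23
23 < 32 (green end) → GREEN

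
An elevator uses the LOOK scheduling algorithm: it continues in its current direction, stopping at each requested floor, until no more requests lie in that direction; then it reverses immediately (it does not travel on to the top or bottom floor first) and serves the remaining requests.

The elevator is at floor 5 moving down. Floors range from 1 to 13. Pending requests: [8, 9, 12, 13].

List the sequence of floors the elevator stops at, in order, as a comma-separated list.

Current: 5, moving DOWN
Serve below first (descending): []
Then reverse, serve above (ascending): [8, 9, 12, 13]

Answer: 8, 9, 12, 13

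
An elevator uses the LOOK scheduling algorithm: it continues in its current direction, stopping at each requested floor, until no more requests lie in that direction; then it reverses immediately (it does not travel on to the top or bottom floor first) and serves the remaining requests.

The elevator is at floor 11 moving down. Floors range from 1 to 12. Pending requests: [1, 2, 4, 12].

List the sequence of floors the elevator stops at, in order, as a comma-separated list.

Current: 11, moving DOWN
Serve below first (descending): [4, 2, 1]
Then reverse, serve above (ascending): [12]

Answer: 4, 2, 1, 12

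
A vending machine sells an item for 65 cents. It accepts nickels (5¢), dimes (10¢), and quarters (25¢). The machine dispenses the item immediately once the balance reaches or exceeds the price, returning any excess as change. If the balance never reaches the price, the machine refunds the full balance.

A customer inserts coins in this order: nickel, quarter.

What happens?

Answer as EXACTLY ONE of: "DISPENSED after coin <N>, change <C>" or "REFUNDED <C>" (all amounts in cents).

Answer: REFUNDED 30

Derivation:
Price: 65¢
Coin 1 (nickel, 5¢): balance = 5¢
Coin 2 (quarter, 25¢): balance = 30¢
All coins inserted, balance 30¢ < price 65¢ → REFUND 30¢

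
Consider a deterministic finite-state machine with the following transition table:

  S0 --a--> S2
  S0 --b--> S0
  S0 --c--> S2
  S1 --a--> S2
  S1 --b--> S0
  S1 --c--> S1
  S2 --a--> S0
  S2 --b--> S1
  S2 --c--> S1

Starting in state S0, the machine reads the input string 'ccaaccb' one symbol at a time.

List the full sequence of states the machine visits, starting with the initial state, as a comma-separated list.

Start: S0
  read 'c': S0 --c--> S2
  read 'c': S2 --c--> S1
  read 'a': S1 --a--> S2
  read 'a': S2 --a--> S0
  read 'c': S0 --c--> S2
  read 'c': S2 --c--> S1
  read 'b': S1 --b--> S0

Answer: S0, S2, S1, S2, S0, S2, S1, S0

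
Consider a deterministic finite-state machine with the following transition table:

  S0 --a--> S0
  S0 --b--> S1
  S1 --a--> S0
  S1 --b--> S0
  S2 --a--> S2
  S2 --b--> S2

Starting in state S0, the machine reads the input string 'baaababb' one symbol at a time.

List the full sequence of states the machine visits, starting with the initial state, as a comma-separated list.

Start: S0
  read 'b': S0 --b--> S1
  read 'a': S1 --a--> S0
  read 'a': S0 --a--> S0
  read 'a': S0 --a--> S0
  read 'b': S0 --b--> S1
  read 'a': S1 --a--> S0
  read 'b': S0 --b--> S1
  read 'b': S1 --b--> S0

Answer: S0, S1, S0, S0, S0, S1, S0, S1, S0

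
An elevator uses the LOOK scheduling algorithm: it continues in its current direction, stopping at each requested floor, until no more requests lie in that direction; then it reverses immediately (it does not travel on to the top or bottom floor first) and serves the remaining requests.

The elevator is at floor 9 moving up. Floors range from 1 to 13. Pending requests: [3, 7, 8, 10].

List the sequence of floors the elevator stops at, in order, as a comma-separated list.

Current: 9, moving UP
Serve above first (ascending): [10]
Then reverse, serve below (descending): [8, 7, 3]

Answer: 10, 8, 7, 3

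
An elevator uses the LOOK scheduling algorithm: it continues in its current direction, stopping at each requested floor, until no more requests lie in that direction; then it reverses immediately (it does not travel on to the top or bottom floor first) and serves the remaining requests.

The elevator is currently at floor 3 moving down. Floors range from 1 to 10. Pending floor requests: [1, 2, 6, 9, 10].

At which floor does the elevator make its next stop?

Answer: 2

Derivation:
Current floor: 3, direction: down
Requests above: [6, 9, 10]
Requests below: [1, 2]
Moving down and requests lie below → nearest below is max([1, 2]) = 2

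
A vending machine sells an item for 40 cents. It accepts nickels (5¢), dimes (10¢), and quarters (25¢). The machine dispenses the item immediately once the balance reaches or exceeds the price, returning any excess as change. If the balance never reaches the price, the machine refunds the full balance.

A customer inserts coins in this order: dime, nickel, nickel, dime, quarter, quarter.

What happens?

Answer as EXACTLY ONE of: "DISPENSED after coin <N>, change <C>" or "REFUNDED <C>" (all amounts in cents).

Price: 40¢
Coin 1 (dime, 10¢): balance = 10¢
Coin 2 (nickel, 5¢): balance = 15¢
Coin 3 (nickel, 5¢): balance = 20¢
Coin 4 (dime, 10¢): balance = 30¢
Coin 5 (quarter, 25¢): balance = 55¢
  → balance >= price → DISPENSE, change = 55 - 40 = 15¢

Answer: DISPENSED after coin 5, change 15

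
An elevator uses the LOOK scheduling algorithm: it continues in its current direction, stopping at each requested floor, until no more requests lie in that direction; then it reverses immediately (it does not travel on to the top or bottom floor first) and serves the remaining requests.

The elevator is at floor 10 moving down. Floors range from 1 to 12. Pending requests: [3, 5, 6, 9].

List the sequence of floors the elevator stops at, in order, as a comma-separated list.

Current: 10, moving DOWN
Serve below first (descending): [9, 6, 5, 3]
Then reverse, serve above (ascending): []

Answer: 9, 6, 5, 3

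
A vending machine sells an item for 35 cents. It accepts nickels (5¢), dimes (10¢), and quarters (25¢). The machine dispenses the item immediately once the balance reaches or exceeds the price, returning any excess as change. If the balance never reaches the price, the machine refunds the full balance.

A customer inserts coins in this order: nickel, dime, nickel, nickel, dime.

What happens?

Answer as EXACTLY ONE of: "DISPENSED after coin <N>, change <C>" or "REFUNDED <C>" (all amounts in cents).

Answer: DISPENSED after coin 5, change 0

Derivation:
Price: 35¢
Coin 1 (nickel, 5¢): balance = 5¢
Coin 2 (dime, 10¢): balance = 15¢
Coin 3 (nickel, 5¢): balance = 20¢
Coin 4 (nickel, 5¢): balance = 25¢
Coin 5 (dime, 10¢): balance = 35¢
  → balance >= price → DISPENSE, change = 35 - 35 = 0¢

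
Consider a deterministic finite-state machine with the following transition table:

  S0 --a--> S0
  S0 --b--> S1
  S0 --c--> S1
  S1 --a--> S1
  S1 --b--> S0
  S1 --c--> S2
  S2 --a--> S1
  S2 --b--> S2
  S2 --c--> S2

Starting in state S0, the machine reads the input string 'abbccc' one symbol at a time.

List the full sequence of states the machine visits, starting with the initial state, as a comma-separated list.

Answer: S0, S0, S1, S0, S1, S2, S2

Derivation:
Start: S0
  read 'a': S0 --a--> S0
  read 'b': S0 --b--> S1
  read 'b': S1 --b--> S0
  read 'c': S0 --c--> S1
  read 'c': S1 --c--> S2
  read 'c': S2 --c--> S2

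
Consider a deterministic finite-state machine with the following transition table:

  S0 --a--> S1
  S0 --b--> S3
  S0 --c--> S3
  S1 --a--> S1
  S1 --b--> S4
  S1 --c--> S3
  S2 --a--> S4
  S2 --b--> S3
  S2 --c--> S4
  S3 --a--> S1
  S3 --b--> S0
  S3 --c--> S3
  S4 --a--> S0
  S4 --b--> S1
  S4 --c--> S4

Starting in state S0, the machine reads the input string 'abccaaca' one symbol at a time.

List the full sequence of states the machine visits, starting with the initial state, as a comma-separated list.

Start: S0
  read 'a': S0 --a--> S1
  read 'b': S1 --b--> S4
  read 'c': S4 --c--> S4
  read 'c': S4 --c--> S4
  read 'a': S4 --a--> S0
  read 'a': S0 --a--> S1
  read 'c': S1 --c--> S3
  read 'a': S3 --a--> S1

Answer: S0, S1, S4, S4, S4, S0, S1, S3, S1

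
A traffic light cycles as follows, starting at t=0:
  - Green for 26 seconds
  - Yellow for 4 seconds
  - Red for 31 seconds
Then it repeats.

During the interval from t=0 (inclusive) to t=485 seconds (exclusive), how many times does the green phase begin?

Answer: 8

Derivation:
Cycle = 26+4+31 = 61s
green phase starts at t = k*61 + 0 for k=0,1,2,...
Need k*61+0 < 485 → k < 7.951
k ∈ {0, ..., 7} → 8 starts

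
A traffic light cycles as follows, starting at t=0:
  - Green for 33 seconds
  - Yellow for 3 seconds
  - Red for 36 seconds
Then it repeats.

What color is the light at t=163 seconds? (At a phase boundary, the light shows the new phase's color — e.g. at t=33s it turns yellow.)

Cycle length = 33 + 3 + 36 = 72s
t = 163, phase_t = 163 mod 72 = 19
19 < 33 (green end) → GREEN

Answer: green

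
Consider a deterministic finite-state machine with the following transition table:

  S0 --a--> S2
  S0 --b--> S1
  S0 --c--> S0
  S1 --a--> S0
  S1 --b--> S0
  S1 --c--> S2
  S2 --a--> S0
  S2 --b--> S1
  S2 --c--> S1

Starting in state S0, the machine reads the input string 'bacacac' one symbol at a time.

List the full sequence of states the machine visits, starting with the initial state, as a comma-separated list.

Answer: S0, S1, S0, S0, S2, S1, S0, S0

Derivation:
Start: S0
  read 'b': S0 --b--> S1
  read 'a': S1 --a--> S0
  read 'c': S0 --c--> S0
  read 'a': S0 --a--> S2
  read 'c': S2 --c--> S1
  read 'a': S1 --a--> S0
  read 'c': S0 --c--> S0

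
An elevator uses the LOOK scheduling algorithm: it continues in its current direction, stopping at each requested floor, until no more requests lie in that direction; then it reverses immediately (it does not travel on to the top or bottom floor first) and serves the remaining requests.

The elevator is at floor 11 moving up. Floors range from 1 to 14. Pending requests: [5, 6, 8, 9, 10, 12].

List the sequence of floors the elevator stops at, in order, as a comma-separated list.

Current: 11, moving UP
Serve above first (ascending): [12]
Then reverse, serve below (descending): [10, 9, 8, 6, 5]

Answer: 12, 10, 9, 8, 6, 5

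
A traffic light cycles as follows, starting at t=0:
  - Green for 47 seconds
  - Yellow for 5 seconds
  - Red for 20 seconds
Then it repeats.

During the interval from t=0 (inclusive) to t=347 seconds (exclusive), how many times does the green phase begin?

Answer: 5

Derivation:
Cycle = 47+5+20 = 72s
green phase starts at t = k*72 + 0 for k=0,1,2,...
Need k*72+0 < 347 → k < 4.819
k ∈ {0, ..., 4} → 5 starts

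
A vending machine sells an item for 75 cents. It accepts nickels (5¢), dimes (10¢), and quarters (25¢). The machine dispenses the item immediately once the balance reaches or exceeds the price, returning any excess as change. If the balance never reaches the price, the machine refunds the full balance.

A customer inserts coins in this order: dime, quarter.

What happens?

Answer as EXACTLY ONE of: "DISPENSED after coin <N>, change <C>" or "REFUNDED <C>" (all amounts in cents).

Price: 75¢
Coin 1 (dime, 10¢): balance = 10¢
Coin 2 (quarter, 25¢): balance = 35¢
All coins inserted, balance 35¢ < price 75¢ → REFUND 35¢

Answer: REFUNDED 35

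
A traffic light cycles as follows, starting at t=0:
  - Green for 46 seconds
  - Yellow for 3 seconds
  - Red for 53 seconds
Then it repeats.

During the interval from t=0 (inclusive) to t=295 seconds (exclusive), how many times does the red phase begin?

Cycle = 46+3+53 = 102s
red phase starts at t = k*102 + 49 for k=0,1,2,...
Need k*102+49 < 295 → k < 2.412
k ∈ {0, ..., 2} → 3 starts

Answer: 3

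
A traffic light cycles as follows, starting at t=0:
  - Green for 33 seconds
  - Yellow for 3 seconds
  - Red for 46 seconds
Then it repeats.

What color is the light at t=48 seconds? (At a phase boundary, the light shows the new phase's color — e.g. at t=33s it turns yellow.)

Answer: red

Derivation:
Cycle length = 33 + 3 + 46 = 82s
t = 48, phase_t = 48 mod 82 = 48
48 >= 36 → RED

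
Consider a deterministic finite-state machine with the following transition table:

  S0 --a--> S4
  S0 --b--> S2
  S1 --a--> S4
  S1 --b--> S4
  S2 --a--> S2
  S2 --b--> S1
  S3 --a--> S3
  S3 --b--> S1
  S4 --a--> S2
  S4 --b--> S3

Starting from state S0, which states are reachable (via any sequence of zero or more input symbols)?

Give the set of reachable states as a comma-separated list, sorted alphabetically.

Answer: S0, S1, S2, S3, S4

Derivation:
BFS from S0:
  visit S0: S0--a-->S4 (new), S0--b-->S2 (new)
  visit S4: S4--a-->S2 (seen), S4--b-->S3 (new)
  visit S2: S2--a-->S2 (seen), S2--b-->S1 (new)
  visit S3: S3--a-->S3 (seen), S3--b-->S1 (seen)
  visit S1: S1--a-->S4 (seen), S1--b-->S4 (seen)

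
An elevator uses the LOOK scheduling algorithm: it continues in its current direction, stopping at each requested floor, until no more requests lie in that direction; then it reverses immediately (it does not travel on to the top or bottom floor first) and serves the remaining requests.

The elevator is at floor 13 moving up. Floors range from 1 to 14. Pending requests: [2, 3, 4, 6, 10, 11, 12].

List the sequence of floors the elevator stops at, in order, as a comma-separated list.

Answer: 12, 11, 10, 6, 4, 3, 2

Derivation:
Current: 13, moving UP
Serve above first (ascending): []
Then reverse, serve below (descending): [12, 11, 10, 6, 4, 3, 2]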